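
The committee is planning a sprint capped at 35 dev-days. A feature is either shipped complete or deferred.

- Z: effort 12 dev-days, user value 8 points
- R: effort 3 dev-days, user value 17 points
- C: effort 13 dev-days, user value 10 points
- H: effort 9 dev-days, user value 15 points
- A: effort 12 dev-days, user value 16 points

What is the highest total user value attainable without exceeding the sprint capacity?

48

Treat it as a binary knapsack problem.
R + C + A: effort 3 + 13 + 12 = 28 ≤ 35, user value 17 + 10 + 16 = 43.
R + C + H: effort 3 + 13 + 9 = 25 ≤ 35, user value 17 + 10 + 15 = 42.
R + H + A: effort 3 + 9 + 12 = 24 ≤ 35, user value 17 + 15 + 16 = 48.
Best is R, H, and A with total user value 48.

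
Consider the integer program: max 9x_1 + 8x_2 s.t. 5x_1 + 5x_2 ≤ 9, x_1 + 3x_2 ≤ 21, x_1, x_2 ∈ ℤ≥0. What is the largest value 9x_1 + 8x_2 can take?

9

(x_1,x_2)=(1,0) is feasible, giving 9.
(x_1,x_2)=(0,1) is feasible, giving 8.
The best lattice point is (1,0), giving 9.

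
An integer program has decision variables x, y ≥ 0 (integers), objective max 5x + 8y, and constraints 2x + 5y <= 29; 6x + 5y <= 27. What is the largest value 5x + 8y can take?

40

(x,y)=(0,5): 2·0+5·5=25≤29, 6·0+5·5=25≤27, objective 40.
(x,y)=(1,4): 2·1+5·4=22≤29, 6·1+5·4=26≤27, objective 37.
(x,y)=(0,4): 2·0+5·4=20≤29, 6·0+5·4=20≤27, objective 32.
The best lattice point is (0,5), giving 40.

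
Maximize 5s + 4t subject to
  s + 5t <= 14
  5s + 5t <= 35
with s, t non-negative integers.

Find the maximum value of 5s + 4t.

(s,t)=(7,0) is feasible, giving 35.
(s,t)=(6,1) is feasible, giving 34.
No feasible integer point exceeds 35.

35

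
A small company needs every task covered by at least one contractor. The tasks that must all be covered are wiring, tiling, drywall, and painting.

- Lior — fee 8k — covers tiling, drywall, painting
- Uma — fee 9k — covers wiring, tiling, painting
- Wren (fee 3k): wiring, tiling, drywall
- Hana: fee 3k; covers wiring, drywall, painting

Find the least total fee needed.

This is a weighted set-cover instance.
Choose Wren and Hana: together they cover wiring, tiling, drywall, painting — every task.
Total fee: 3 + 3 = 6.
No cover costs less than 6.

6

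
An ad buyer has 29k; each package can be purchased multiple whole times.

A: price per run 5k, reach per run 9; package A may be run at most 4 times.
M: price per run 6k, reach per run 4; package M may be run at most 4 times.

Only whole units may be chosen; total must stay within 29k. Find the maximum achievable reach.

A has the best ratio (9/5); taking only A gives at most 4×9 = 36 (stopped by the supply cap of 4).
Mixing does better — 4×A and 1×M: price 26 ≤ 29, reach 4·9 + 1·4 = 40.

40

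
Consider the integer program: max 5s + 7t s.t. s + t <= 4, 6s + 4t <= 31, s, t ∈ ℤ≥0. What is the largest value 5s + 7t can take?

28

(s,t)=(0,4): 1·0+1·4=4≤4, 6·0+4·4=16≤31, objective 28.
(s,t)=(1,3): 1·1+1·3=4≤4, 6·1+4·3=18≤31, objective 26.
No feasible integer point exceeds 28.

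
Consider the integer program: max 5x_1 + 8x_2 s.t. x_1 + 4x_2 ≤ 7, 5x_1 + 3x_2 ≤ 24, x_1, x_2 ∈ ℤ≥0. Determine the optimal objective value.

23

(x_1,x_2)=(3,1): 1·3+4·1=7≤7, 5·3+3·1=18≤24, objective 23.
(x_1,x_2)=(4,0): 1·4+4·0=4≤7, 5·4+3·0=20≤24, objective 20.
(x_1,x_2)=(2,1): 1·2+4·1=6≤7, 5·2+3·1=13≤24, objective 18.
Maximum is 23 at (x_1,x_2)=(3,1).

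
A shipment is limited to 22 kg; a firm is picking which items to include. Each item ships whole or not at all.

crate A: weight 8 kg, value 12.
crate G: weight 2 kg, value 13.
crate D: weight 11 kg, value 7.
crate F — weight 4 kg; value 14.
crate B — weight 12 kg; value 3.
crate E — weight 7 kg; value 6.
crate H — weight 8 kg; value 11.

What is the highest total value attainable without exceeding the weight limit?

crate G + crate F + crate E + crate H: weight 2 + 4 + 7 + 8 = 21 ≤ 22, value 13 + 14 + 6 + 11 = 44.
crate A + crate G + crate F + crate E: weight 8 + 2 + 4 + 7 = 21 ≤ 22, value 12 + 13 + 14 + 6 = 45.
crate A + crate G + crate F + crate H: weight 8 + 2 + 4 + 8 = 22 ≤ 22, value 12 + 13 + 14 + 11 = 50.
Best is crate A, crate G, crate F, and crate H with total value 50.

50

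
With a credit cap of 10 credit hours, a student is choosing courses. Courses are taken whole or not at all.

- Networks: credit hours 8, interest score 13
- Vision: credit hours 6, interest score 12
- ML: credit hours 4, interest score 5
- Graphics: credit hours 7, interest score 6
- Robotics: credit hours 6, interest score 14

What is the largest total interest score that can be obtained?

19

Take ML and Robotics: credit hours 4 + 6 = 10 ≤ 10, interest score 5 + 14 = 19.
No other feasible combination does better.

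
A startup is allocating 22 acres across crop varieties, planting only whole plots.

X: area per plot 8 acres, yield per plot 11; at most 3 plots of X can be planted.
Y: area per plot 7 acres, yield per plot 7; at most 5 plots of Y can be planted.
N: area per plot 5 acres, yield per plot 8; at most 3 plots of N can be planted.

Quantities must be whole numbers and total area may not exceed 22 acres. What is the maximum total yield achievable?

2×X and 1×N: area 21 ≤ 22, yield 2·11 + 1·8 = 30.
1×Y and 3×N: area 22 ≤ 22, yield 1·7 + 3·8 = 31.
Best is 31.

31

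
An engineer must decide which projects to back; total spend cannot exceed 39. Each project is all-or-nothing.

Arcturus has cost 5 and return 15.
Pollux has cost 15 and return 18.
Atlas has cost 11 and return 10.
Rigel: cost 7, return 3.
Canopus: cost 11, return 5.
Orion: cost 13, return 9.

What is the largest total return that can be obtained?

46

This is a 0-1 knapsack instance.
Allowing fractional choices, the relaxed optimum would be about 48.5, but projects are indivisible.
Arcturus + Pollux + Atlas: cost 5 + 15 + 11 = 31 ≤ 39, return 15 + 18 + 10 = 43.
Arcturus + Pollux + Atlas + Rigel: cost 5 + 15 + 11 + 7 = 38 ≤ 39, return 15 + 18 + 10 + 3 = 46.
Arcturus + Pollux + Orion: cost 5 + 15 + 13 = 33 ≤ 39, return 15 + 18 + 9 = 42.
Best is Arcturus, Pollux, Atlas, and Rigel with total return 46.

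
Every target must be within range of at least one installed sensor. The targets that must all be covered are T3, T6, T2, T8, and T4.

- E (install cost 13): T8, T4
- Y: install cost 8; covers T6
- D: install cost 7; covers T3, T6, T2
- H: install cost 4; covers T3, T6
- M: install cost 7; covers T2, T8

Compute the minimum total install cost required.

The greedy cost-per-new-target heuristic would pick H, M, and E for 24, but a cheaper cover exists.
Choose E and D: together they cover T3, T6, T2, T8, T4 — every target.
Total install cost: 13 + 7 = 20.
No cover costs less than 20.

20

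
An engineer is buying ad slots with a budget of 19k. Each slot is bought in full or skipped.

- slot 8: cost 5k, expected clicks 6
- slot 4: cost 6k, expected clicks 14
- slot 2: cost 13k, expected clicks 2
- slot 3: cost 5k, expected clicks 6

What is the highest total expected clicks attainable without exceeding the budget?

Allowing fractional choices, the relaxed optimum would be about 26.5, but ad slots are indivisible.
slot 8 + slot 4: cost 5 + 6 = 11 ≤ 19, expected clicks 6 + 14 = 20.
slot 4 + slot 3: cost 6 + 5 = 11 ≤ 19, expected clicks 14 + 6 = 20.
slot 8 + slot 4 + slot 3: cost 5 + 6 + 5 = 16 ≤ 19, expected clicks 6 + 14 + 6 = 26.
Best is slot 8, slot 4, and slot 3 with total expected clicks 26.

26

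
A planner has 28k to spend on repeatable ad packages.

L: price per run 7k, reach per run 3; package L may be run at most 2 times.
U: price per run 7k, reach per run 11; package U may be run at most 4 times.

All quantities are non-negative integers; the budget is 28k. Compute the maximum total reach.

4×U: price 28 ≤ 28, reach 4·11 = 44.
1×L and 3×U: price 28 ≤ 28, reach 1·3 + 3·11 = 36.
Best is 44.

44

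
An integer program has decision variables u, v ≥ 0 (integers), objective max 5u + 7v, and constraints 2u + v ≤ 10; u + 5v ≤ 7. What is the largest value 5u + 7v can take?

Relaxing integrality, the LP optimum is 27.00 at (u,v) = (4.78, 0.444), which is not an integer point.
(u,v)=(5,0): 2·5+1·0=10≤10, 1·5+5·0=5≤7, objective 25.
(u,v)=(4,0): 2·4+1·0=8≤10, 1·4+5·0=4≤7, objective 20.
(u,v)=(3,0): 2·3+1·0=6≤10, 1·3+5·0=3≤7, objective 15.
Maximum is 25 at (u,v)=(5,0).

25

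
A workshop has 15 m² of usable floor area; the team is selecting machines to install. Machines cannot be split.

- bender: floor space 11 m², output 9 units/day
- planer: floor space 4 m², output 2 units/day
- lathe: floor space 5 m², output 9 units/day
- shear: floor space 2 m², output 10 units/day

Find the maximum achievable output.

lathe + shear: floor space 5 + 2 = 7 ≤ 15, output 9 + 10 = 19.
planer + lathe + shear: floor space 4 + 5 + 2 = 11 ≤ 15, output 2 + 9 + 10 = 21.
bender + shear: floor space 11 + 2 = 13 ≤ 15, output 9 + 10 = 19.
Best is planer, lathe, and shear with total output 21.

21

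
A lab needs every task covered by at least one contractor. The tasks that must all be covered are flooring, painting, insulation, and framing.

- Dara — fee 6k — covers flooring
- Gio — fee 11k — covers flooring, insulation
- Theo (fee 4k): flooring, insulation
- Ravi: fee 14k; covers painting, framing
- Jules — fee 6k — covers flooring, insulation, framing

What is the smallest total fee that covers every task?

18

The greedy cost-per-new-task heuristic would pick Theo, Jules, and Ravi for 24, but a cheaper cover exists.
Choose Theo and Ravi: together they cover flooring, painting, insulation, framing — every task.
Total fee: 4 + 14 = 18.
No cover costs less than 18.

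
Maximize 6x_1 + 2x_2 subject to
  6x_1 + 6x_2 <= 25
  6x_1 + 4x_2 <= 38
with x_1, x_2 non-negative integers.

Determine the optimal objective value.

The continuous relaxation peaks at (4.17, 0) with value 25.00; rounding to a feasible lattice point costs some objective.
(x_1,x_2)=(4,0): 6·4+6·0=24≤25, 6·4+4·0=24≤38, objective 24.
(x_1,x_2)=(3,1): 6·3+6·1=24≤25, 6·3+4·1=22≤38, objective 20.
(x_1,x_2)=(3,0): 6·3+6·0=18≤25, 6·3+4·0=18≤38, objective 18.
The best lattice point is (4,0), giving 24.

24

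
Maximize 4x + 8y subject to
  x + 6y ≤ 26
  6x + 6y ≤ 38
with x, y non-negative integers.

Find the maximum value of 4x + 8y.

40

The continuous relaxation peaks at (2.4, 3.93) with value 41.07; rounding to a feasible lattice point costs some objective.
(x,y)=(2,4): 1·2+6·4=26≤26, 6·2+6·4=36≤38, objective 40.
(x,y)=(1,4): 1·1+6·4=25≤26, 6·1+6·4=30≤38, objective 36.
(x,y)=(3,3): 1·3+6·3=21≤26, 6·3+6·3=36≤38, objective 36.
Maximum is 40 at (x,y)=(2,4).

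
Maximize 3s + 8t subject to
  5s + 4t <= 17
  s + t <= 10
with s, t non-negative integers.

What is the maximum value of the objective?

(s,t)=(0,4) is feasible, giving 32.
(s,t)=(1,3) is feasible, giving 27.
(s,t)=(0,3) is feasible, giving 24.
The best lattice point is (0,4), giving 32.

32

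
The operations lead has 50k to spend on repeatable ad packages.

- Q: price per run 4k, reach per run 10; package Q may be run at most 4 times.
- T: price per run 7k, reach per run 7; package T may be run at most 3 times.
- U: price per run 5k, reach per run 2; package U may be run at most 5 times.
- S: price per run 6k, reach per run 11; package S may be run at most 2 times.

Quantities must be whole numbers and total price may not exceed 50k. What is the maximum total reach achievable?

83

4×Q, 3×T, and 2×S: price 49 ≤ 50, reach 4·10 + 3·7 + 2·11 = 83.
4×Q, 2×T, 1×U, and 2×S: price 47 ≤ 50, reach 4·10 + 2·7 + 1·2 + 2·11 = 78.
Best is 83.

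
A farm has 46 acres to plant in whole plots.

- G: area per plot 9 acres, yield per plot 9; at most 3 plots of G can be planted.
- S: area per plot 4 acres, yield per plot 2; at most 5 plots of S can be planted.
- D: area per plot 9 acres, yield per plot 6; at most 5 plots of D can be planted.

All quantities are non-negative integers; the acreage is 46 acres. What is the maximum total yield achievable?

39

This is a bounded integer knapsack.
G has the best ratio (9/9); taking only G gives at most 3×9 = 27 (stopped by the supply cap of 3).
Mixing does better — 3×G and 2×D: area 45 ≤ 46, yield 3·9 + 2·6 = 39.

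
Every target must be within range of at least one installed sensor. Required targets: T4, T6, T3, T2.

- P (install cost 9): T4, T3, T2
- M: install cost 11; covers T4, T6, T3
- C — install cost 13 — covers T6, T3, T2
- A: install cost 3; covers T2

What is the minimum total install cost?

Choose M and A: together they cover T4, T6, T3, T2 — every target.
Total install cost: 11 + 3 = 14.

14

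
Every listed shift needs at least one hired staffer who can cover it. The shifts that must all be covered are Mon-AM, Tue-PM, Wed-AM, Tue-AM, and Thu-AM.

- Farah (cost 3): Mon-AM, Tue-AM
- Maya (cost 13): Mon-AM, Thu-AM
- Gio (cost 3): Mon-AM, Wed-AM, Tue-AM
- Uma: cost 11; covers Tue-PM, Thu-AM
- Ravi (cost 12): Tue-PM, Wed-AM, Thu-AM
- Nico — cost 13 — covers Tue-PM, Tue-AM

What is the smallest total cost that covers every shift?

Choose Gio and Uma: together they cover Mon-AM, Tue-PM, Wed-AM, Tue-AM, Thu-AM — every shift.
Total cost: 3 + 11 = 14.
No cover costs less than 14.

14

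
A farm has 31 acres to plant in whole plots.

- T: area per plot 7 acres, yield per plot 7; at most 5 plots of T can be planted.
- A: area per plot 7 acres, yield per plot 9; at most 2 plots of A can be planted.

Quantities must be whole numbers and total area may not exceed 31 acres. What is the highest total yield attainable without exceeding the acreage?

32

3×T and 1×A: area 28 ≤ 31, yield 3·7 + 1·9 = 30.
2×T and 2×A: area 28 ≤ 31, yield 2·7 + 2·9 = 32.
Best is 32.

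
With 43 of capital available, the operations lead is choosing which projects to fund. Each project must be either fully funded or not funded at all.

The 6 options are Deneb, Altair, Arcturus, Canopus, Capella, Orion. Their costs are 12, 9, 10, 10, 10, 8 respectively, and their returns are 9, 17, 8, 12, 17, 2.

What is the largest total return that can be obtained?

Deneb + Altair + Canopus + Capella: cost 12 + 9 + 10 + 10 = 41 ≤ 43, return 9 + 17 + 12 + 17 = 55.
Altair + Arcturus + Canopus + Capella: cost 9 + 10 + 10 + 10 = 39 ≤ 43, return 17 + 8 + 12 + 17 = 54.
Deneb + Altair + Arcturus + Capella: cost 12 + 9 + 10 + 10 = 41 ≤ 43, return 9 + 17 + 8 + 17 = 51.
Best is Deneb, Altair, Canopus, and Capella with total return 55.

55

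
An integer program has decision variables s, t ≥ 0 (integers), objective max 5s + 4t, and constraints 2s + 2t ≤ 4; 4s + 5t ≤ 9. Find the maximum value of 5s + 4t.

(s,t)=(2,0): 2·2+2·0=4≤4, 4·2+5·0=8≤9, objective 10.
(s,t)=(1,1): 2·1+2·1=4≤4, 4·1+5·1=9≤9, objective 9.
No feasible integer point exceeds 10.

10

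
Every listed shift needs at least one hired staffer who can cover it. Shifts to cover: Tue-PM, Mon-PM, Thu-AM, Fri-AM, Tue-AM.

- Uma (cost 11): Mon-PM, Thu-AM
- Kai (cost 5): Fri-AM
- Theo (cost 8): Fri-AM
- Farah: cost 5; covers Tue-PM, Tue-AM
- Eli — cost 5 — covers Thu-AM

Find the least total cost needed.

This is a weighted set-cover instance.
The greedy cost-per-new-shift heuristic would pick Farah, Kai, Eli, and Uma for 26, but a cheaper cover exists.
Choose Uma, Kai, and Farah: together they cover Tue-PM, Mon-PM, Thu-AM, Fri-AM, Tue-AM — every shift.
Total cost: 11 + 5 + 5 = 21.
No cover costs less than 21.

21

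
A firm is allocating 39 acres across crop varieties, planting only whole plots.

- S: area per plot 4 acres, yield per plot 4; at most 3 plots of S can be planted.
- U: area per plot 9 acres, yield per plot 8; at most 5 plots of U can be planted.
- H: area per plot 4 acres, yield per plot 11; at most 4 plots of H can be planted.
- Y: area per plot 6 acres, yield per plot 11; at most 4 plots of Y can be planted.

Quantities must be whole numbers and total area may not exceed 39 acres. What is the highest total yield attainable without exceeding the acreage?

81

H has the best ratio (11/4); taking only H gives at most 4×11 = 44 (stopped by the supply cap of 4).
Mixing does better — 1×S, 4×H, and 3×Y: area 38 ≤ 39, yield 1·4 + 4·11 + 3·11 = 81.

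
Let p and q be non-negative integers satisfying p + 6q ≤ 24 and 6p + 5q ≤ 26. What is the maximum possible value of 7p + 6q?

(p,q)=(4,0): 1·4+6·0=4≤24, 6·4+5·0=24≤26, objective 28.
(p,q)=(3,1): 1·3+6·1=9≤24, 6·3+5·1=23≤26, objective 27.
(p,q)=(2,2): 1·2+6·2=14≤24, 6·2+5·2=22≤26, objective 26.
The best lattice point is (4,0), giving 28.

28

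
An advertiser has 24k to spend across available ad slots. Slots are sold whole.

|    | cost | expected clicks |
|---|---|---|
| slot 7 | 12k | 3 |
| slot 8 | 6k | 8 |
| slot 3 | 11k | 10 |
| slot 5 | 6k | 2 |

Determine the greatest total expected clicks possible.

20

This is a 0-1 knapsack instance.
Allowing fractional choices, the relaxed optimum would be about 20.2, but ad slots are indivisible.
slot 8 + slot 3 + slot 5: cost 6 + 11 + 6 = 23 ≤ 24, expected clicks 8 + 10 + 2 = 20.
slot 8 + slot 3: cost 6 + 11 = 17 ≤ 24, expected clicks 8 + 10 = 18.
Best is slot 8, slot 3, and slot 5 with total expected clicks 20.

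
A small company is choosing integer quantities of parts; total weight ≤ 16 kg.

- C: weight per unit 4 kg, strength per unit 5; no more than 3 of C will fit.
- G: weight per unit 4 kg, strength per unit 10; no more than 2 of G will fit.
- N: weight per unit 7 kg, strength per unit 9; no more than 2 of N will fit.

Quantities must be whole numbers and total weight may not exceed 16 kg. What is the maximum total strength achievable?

30

This is a bounded integer knapsack.
G has the best ratio (10/4); taking only G gives at most 2×10 = 20 (stopped by the supply cap of 2).
Mixing does better — 2×C and 2×G: weight 16 ≤ 16, strength 2·5 + 2·10 = 30.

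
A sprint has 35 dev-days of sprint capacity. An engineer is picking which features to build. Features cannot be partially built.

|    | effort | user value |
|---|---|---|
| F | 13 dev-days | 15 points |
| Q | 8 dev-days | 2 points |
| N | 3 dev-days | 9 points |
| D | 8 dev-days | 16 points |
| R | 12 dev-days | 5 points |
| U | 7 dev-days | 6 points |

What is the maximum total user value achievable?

Take F, N, D, and U: effort 13 + 3 + 8 + 7 = 31 ≤ 35, user value 15 + 9 + 16 + 6 = 46.
No other feasible combination does better.

46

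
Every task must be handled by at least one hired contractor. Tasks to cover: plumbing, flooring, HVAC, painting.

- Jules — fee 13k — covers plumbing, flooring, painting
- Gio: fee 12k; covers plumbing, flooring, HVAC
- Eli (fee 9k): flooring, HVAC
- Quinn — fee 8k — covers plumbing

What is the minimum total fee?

This is an integer covering problem.
The greedy cost-per-new-task heuristic would pick Gio and Jules for 25, but a cheaper cover exists.
Choose Jules and Eli: together they cover plumbing, flooring, HVAC, painting — every task.
Total fee: 13 + 9 = 22.
No cover costs less than 22.

22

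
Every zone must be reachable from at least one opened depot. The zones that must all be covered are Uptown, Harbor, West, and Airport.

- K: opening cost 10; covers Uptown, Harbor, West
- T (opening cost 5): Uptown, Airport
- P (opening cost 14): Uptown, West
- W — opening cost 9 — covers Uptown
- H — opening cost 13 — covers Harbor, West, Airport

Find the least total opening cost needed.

Choose K and T: together they cover Uptown, Harbor, West, Airport — every zone.
Total opening cost: 10 + 5 = 15.

15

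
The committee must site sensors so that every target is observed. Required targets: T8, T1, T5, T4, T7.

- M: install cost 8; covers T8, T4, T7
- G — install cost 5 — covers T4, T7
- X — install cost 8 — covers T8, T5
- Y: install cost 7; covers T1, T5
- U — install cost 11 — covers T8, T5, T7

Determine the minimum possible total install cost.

Choose M and Y: together they cover T8, T1, T5, T4, T7 — every target.
Total install cost: 8 + 7 = 15.

15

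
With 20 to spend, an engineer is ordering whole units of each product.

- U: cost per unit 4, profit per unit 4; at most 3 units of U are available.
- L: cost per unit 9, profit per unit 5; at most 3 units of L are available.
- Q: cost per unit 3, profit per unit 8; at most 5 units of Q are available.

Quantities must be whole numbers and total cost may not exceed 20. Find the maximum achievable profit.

This is a bounded integer knapsack.
5×Q: cost 15 ≤ 20, profit 5·8 = 40.
1×U and 5×Q: cost 19 ≤ 20, profit 1·4 + 5·8 = 44.
Best is 44.

44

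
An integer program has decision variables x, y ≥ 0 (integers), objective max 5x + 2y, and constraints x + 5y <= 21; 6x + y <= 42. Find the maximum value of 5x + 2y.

Relaxing integrality, the LP optimum is 38.38 at (x,y) = (6.52, 2.9), which is not an integer point.
(x,y)=(6,3) is feasible, giving 36.
(x,y)=(6,2) is feasible, giving 34.
Maximum is 36 at (x,y)=(6,3).

36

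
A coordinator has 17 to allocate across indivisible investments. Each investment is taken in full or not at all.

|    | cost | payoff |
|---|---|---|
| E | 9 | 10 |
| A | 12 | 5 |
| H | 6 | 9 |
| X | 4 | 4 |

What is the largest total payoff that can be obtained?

Treat it as a binary knapsack problem.
Allowing fractional choices, the relaxed optimum would be about 21.0, but investments are indivisible.
E + X: cost 9 + 4 = 13 ≤ 17, payoff 10 + 4 = 14.
E + H: cost 9 + 6 = 15 ≤ 17, payoff 10 + 9 = 19.
Best is E and H with total payoff 19.

19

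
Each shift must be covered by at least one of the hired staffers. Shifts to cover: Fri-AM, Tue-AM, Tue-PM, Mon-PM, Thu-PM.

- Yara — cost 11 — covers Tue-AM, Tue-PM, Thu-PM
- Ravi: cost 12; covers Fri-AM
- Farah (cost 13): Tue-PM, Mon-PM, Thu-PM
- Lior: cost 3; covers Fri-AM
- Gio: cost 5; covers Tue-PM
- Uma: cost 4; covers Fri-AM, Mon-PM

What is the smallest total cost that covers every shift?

Choose Yara and Uma: together they cover Fri-AM, Tue-AM, Tue-PM, Mon-PM, Thu-PM — every shift.
Total cost: 11 + 4 = 15.
No cover costs less than 15.

15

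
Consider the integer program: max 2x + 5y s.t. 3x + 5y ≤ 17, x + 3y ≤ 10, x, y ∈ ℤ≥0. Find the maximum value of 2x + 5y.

15

Relaxing integrality, the LP optimum is 16.75 at (x,y) = (0.25, 3.25), which is not an integer point.
(x,y)=(0,3): 3·0+5·3=15≤17, 1·0+3·3=9≤10, objective 15.
(x,y)=(1,2): 3·1+5·2=13≤17, 1·1+3·2=7≤10, objective 12.
(x,y)=(0,2): 3·0+5·2=10≤17, 1·0+3·2=6≤10, objective 10.
Maximum is 15 at (x,y)=(0,3).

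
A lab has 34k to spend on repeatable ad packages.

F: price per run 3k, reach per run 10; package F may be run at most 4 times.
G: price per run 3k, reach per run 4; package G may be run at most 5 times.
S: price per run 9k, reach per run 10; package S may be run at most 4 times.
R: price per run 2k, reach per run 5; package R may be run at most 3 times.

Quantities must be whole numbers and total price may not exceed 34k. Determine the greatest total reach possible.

4×F, 2×G, 1×S, and 3×R: price 33 ≤ 34, reach 4·10 + 2·4 + 1·10 + 3·5 = 73.
4×F, 5×G, and 3×R: price 33 ≤ 34, reach 4·10 + 5·4 + 3·5 = 75.
Best is 75.

75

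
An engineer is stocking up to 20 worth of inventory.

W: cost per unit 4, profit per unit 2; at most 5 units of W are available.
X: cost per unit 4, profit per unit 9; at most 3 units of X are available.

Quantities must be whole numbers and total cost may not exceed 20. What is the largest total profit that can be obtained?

X has the best ratio (9/4); taking only X gives at most 3×9 = 27 (stopped by the supply cap of 3).
Mixing does better — 2×W and 3×X: cost 20 ≤ 20, profit 2·2 + 3·9 = 31.

31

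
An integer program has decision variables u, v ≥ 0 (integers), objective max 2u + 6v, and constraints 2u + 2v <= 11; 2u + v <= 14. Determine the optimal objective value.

(u,v)=(0,5) is feasible, giving 30.
(u,v)=(1,4) is feasible, giving 26.
(u,v)=(0,4) is feasible, giving 24.
No feasible integer point exceeds 30.

30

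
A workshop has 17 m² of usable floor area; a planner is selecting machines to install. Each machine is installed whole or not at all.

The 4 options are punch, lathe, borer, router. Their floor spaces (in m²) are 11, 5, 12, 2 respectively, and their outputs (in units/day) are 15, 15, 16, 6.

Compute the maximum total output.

This is a 0-1 knapsack instance.
Allowing fractional choices, the relaxed optimum would be about 34.6, but machines are indivisible.
punch + lathe: floor space 11 + 5 = 16 ≤ 17, output 15 + 15 = 30.
lathe + borer: floor space 5 + 12 = 17 ≤ 17, output 15 + 16 = 31.
borer + router: floor space 12 + 2 = 14 ≤ 17, output 16 + 6 = 22.
Best is lathe and borer with total output 31.

31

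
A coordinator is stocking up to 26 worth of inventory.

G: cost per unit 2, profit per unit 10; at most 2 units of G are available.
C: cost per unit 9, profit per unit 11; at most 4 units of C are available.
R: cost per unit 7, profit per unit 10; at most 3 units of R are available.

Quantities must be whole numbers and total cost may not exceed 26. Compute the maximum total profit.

50

G has the best ratio (10/2); taking only G gives at most 2×10 = 20 (stopped by the supply cap of 2).
Mixing does better — 2×G and 3×R: cost 25 ≤ 26, profit 2·10 + 3·10 = 50.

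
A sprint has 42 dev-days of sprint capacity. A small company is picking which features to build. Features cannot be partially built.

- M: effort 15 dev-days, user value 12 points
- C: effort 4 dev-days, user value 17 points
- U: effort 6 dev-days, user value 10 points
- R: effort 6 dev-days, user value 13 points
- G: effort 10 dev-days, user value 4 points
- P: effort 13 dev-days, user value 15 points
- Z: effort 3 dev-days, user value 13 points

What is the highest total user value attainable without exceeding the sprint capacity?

Take C, U, R, G, P, and Z: effort 4 + 6 + 6 + 10 + 13 + 3 = 42 ≤ 42, user value 17 + 10 + 13 + 4 + 15 + 13 = 72.
No other feasible combination does better.

72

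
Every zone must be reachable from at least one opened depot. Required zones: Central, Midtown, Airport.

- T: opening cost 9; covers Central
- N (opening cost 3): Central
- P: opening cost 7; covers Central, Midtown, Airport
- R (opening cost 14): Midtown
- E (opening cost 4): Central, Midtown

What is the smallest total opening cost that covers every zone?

The greedy cost-per-new-zone heuristic would pick E and P for 11, but a cheaper cover exists.
P alone covers Central, Midtown, Airport — every zone.
Total opening cost: 7.
No cover costs less than 7.

7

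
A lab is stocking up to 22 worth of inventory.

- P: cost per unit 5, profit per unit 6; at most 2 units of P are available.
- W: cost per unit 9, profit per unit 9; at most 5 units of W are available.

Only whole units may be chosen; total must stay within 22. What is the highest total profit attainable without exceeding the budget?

21

This is a bounded integer knapsack.
2×W: cost 18 ≤ 22, profit 2·9 = 18.
2×P and 1×W: cost 19 ≤ 22, profit 2·6 + 1·9 = 21.
Best is 21.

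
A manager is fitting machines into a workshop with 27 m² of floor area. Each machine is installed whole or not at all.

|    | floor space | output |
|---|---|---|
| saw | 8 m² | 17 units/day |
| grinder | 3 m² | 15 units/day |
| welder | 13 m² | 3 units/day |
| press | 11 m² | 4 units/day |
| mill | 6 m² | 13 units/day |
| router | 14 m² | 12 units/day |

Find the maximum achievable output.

45

Treat it as a binary knapsack problem.
Allowing fractional choices, the relaxed optimum would be about 53.6, but machines are indivisible.
saw + grinder + mill: floor space 8 + 3 + 6 = 17 ≤ 27, output 17 + 15 + 13 = 45.
saw + grinder + router: floor space 8 + 3 + 14 = 25 ≤ 27, output 17 + 15 + 12 = 44.
grinder + mill + router: floor space 3 + 6 + 14 = 23 ≤ 27, output 15 + 13 + 12 = 40.
Best is saw, grinder, and mill with total output 45.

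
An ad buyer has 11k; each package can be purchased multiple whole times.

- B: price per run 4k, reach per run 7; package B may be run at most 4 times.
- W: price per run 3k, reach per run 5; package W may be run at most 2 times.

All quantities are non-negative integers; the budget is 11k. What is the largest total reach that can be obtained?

This is a bounded integer knapsack.
B has the best ratio (7/4); taking only B gives at most 2×7 = 14 (stopped by the price limit).
Mixing does better — 2×B and 1×W: price 11 ≤ 11, reach 2·7 + 1·5 = 19.

19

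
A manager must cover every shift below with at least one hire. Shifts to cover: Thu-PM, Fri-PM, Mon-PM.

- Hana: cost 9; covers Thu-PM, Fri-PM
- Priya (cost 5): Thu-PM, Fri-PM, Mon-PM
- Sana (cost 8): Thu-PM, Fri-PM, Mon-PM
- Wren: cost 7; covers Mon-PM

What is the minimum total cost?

Priya alone covers Thu-PM, Fri-PM, Mon-PM — every shift.
Total cost: 5.
No cover costs less than 5.

5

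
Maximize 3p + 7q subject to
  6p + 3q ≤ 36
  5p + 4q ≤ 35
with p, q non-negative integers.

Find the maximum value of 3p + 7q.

56

(p,q)=(0,8) is feasible, giving 56.
(p,q)=(1,7) is feasible, giving 52.
Maximum is 56 at (p,q)=(0,8).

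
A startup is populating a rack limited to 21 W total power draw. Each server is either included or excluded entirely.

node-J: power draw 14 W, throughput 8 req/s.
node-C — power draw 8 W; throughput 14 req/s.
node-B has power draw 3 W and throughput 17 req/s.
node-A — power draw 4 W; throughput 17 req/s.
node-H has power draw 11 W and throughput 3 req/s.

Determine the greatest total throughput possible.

Take node-C, node-B, and node-A: power draw 8 + 3 + 4 = 15 ≤ 21, throughput 14 + 17 + 17 = 48.
No other feasible combination does better.

48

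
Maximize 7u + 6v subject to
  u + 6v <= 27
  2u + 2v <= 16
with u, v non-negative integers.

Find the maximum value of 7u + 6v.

56

(u,v)=(8,0): 1·8+6·0=8≤27, 2·8+2·0=16≤16, objective 56.
(u,v)=(7,1): 1·7+6·1=13≤27, 2·7+2·1=16≤16, objective 55.
(u,v)=(7,0): 1·7+6·0=7≤27, 2·7+2·0=14≤16, objective 49.
The best lattice point is (8,0), giving 56.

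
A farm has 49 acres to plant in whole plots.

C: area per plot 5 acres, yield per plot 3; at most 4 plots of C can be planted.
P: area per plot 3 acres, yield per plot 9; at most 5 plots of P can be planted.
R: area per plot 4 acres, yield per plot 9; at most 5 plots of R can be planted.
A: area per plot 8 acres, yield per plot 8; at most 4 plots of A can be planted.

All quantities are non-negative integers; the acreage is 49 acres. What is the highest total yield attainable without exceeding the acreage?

P has the best ratio (9/3); taking only P gives at most 5×9 = 45 (stopped by the supply cap of 5).
Mixing does better — 1×C, 5×P, 5×R, and 1×A: area 48 ≤ 49, yield 1·3 + 5·9 + 5·9 + 1·8 = 101.

101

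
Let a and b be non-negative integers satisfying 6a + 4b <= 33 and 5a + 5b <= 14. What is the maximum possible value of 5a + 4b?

10

(a,b)=(2,0): 6·2+4·0=12≤33, 5·2+5·0=10≤14, objective 10.
(a,b)=(1,1): 6·1+4·1=10≤33, 5·1+5·1=10≤14, objective 9.
(a,b)=(1,0): 6·1+4·0=6≤33, 5·1+5·0=5≤14, objective 5.
No feasible integer point exceeds 10.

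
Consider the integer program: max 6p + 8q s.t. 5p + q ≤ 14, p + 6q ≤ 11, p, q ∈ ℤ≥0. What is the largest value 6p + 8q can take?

20

The continuous relaxation peaks at (2.52, 1.41) with value 26.41; rounding to a feasible lattice point costs some objective.
(p,q)=(2,1): 5·2+1·1=11≤14, 1·2+6·1=8≤11, objective 20.
(p,q)=(1,1): 5·1+1·1=6≤14, 1·1+6·1=7≤11, objective 14.
(p,q)=(2,0): 5·2+1·0=10≤14, 1·2+6·0=2≤11, objective 12.
Maximum is 20 at (p,q)=(2,1).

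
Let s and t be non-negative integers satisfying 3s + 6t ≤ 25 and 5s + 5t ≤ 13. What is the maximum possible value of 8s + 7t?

The continuous relaxation peaks at (2.6, 0) with value 20.80; rounding to a feasible lattice point costs some objective.
(s,t)=(2,0): 3·2+6·0=6≤25, 5·2+5·0=10≤13, objective 16.
(s,t)=(1,1): 3·1+6·1=9≤25, 5·1+5·1=10≤13, objective 15.
(s,t)=(1,0): 3·1+6·0=3≤25, 5·1+5·0=5≤13, objective 8.
Maximum is 16 at (s,t)=(2,0).

16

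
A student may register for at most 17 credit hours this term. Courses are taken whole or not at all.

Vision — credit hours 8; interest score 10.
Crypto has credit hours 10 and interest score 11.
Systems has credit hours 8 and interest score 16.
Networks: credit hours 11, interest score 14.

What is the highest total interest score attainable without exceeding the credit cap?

26

This is a 0-1 knapsack instance.
Take Vision and Systems: credit hours 8 + 8 = 16 ≤ 17, interest score 10 + 16 = 26.
No other feasible combination does better.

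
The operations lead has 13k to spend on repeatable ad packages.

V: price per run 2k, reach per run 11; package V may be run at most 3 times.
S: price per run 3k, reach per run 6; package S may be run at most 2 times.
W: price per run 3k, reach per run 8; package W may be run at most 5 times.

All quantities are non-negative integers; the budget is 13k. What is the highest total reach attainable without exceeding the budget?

This is a bounded integer knapsack.
3×V, 1×S, and 1×W: price 12 ≤ 13, reach 3·11 + 1·6 + 1·8 = 47.
3×V and 2×W: price 12 ≤ 13, reach 3·11 + 2·8 = 49.
Best is 49.

49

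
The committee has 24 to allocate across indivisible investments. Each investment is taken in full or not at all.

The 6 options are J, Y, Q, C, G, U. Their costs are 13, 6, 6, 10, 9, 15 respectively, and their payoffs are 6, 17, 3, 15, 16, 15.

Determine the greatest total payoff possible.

36

This is a 0-1 knapsack instance.
Take Y, Q, and G: cost 6 + 6 + 9 = 21 ≤ 24, payoff 17 + 3 + 16 = 36.
No other feasible combination does better.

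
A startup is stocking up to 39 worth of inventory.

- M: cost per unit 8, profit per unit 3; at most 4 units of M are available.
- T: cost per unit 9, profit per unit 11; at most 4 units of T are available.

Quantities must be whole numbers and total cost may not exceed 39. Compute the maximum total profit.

44

Take 4×T: cost 36 ≤ 39, profit 4·11 = 44.
T has the best ratio (11/9) and is taken to its limit of 4; remaining capacity is filled optimally with the others.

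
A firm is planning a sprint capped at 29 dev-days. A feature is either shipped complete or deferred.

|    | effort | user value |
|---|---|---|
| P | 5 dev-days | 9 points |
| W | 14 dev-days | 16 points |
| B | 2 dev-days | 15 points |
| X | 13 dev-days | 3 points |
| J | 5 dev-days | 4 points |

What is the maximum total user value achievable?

44

Allowing fractional choices, the relaxed optimum would be about 44.7, but features are indivisible.
P + W + B: effort 5 + 14 + 2 = 21 ≤ 29, user value 9 + 16 + 15 = 40.
P + W + B + J: effort 5 + 14 + 2 + 5 = 26 ≤ 29, user value 9 + 16 + 15 + 4 = 44.
Best is P, W, B, and J with total user value 44.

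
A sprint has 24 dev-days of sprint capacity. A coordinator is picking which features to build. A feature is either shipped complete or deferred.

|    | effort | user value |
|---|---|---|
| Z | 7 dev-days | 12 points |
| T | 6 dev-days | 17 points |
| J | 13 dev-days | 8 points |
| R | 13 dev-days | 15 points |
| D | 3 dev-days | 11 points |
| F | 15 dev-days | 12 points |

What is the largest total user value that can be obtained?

T + D + F: effort 6 + 3 + 15 = 24 ≤ 24, user value 17 + 11 + 12 = 40.
Z + T + D: effort 7 + 6 + 3 = 16 ≤ 24, user value 12 + 17 + 11 = 40.
T + R + D: effort 6 + 13 + 3 = 22 ≤ 24, user value 17 + 15 + 11 = 43.
Best is T, R, and D with total user value 43.

43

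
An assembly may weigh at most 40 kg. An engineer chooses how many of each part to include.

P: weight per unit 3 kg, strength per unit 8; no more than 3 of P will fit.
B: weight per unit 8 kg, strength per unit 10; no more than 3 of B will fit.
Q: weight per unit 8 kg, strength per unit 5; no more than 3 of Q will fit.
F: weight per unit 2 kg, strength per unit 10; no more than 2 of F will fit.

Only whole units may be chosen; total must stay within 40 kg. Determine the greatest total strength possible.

3×P, 2×B, 1×Q, and 2×F: weight 37 ≤ 40, strength 3·8 + 2·10 + 1·5 + 2·10 = 69.
3×P, 3×B, and 2×F: weight 37 ≤ 40, strength 3·8 + 3·10 + 2·10 = 74.
Best is 74.

74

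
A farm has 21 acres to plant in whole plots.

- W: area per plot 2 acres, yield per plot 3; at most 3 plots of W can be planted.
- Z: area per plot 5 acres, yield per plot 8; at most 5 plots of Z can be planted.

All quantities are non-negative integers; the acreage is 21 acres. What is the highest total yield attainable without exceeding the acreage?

This is a bounded integer knapsack.
Take 3×W and 3×Z: area 21 ≤ 21, yield 3·3 + 3·8 = 33.
No other integer combination yields more.

33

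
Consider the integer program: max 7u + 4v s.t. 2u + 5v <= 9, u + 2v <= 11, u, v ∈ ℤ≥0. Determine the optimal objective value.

Relaxing integrality, the LP optimum is 31.50 at (u,v) = (4.5, 0), which is not an integer point.
(u,v)=(4,0) is feasible, giving 28.
(u,v)=(3,0) is feasible, giving 21.
Maximum is 28 at (u,v)=(4,0).

28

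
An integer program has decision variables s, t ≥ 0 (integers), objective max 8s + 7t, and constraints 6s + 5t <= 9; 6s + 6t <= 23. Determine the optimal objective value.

(s,t)=(1,0): 6·1+5·0=6≤9, 6·1+6·0=6≤23, objective 8.
(s,t)=(0,1): 6·0+5·1=5≤9, 6·0+6·1=6≤23, objective 7.
(s,t)=(0,0): 6·0+5·0=0≤9, 6·0+6·0=0≤23, objective 0.
The best lattice point is (1,0), giving 8.

8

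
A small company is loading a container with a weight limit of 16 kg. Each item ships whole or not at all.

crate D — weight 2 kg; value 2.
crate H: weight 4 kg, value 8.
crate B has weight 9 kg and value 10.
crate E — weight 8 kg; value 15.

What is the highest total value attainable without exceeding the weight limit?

Allowing fractional choices, the relaxed optimum would be about 27.4, but items are indivisible.
crate H + crate E: weight 4 + 8 = 12 ≤ 16, value 8 + 15 = 23.
crate D + crate H + crate B: weight 2 + 4 + 9 = 15 ≤ 16, value 2 + 8 + 10 = 20.
crate D + crate H + crate E: weight 2 + 4 + 8 = 14 ≤ 16, value 2 + 8 + 15 = 25.
Best is crate D, crate H, and crate E with total value 25.

25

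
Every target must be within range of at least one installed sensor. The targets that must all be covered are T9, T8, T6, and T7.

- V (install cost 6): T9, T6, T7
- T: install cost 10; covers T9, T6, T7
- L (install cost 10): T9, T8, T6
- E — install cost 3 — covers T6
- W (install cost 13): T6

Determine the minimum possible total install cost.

This is a weighted set-cover instance.
Choose V and L: together they cover T9, T8, T6, T7 — every target.
Total install cost: 6 + 10 = 16.

16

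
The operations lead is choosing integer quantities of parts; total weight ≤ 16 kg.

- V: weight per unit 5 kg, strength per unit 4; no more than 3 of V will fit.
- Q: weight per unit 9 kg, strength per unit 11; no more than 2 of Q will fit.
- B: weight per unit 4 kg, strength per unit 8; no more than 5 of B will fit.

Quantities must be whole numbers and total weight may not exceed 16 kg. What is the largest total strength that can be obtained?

This is a bounded integer knapsack.
4×B: weight 16 ≤ 16, strength 4·8 = 32.
3×B: weight 12 ≤ 16, strength 3·8 = 24.
Best is 32.

32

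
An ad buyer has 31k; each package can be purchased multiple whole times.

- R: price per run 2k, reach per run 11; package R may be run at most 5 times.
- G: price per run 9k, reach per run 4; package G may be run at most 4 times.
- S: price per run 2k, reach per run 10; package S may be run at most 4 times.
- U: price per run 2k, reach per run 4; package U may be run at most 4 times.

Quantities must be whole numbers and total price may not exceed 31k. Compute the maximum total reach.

111

This is a bounded integer knapsack.
R has the best ratio (11/2); taking only R gives at most 5×11 = 55 (stopped by the supply cap of 5).
Mixing does better — 5×R, 4×S, and 4×U: price 26 ≤ 31, reach 5·11 + 4·10 + 4·4 = 111.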